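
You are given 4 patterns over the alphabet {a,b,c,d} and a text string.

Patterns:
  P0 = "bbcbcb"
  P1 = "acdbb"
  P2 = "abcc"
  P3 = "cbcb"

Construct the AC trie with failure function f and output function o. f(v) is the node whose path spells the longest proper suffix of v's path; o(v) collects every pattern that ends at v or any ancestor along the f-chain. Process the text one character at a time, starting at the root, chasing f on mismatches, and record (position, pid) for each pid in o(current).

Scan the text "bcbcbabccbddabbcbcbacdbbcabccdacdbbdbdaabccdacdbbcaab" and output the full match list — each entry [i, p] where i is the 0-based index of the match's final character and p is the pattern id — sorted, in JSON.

Build automaton:
Trie (insert patterns):
  0='ε' goto a→7 b→1 c→15
  1='b' goto b→2
  2='bb' goto c→3
  3='bbc' goto b→4
  4='bbcb' goto c→5
  5='bbcbc' goto b→6
  6='bbcbcb' goto ·  ←P0
  7='a' goto b→12 c→8
  8='ac' goto d→9
  9='acd' goto b→10
  10='acdb' goto b→11
  11='acdbb' goto ·  ←P1
  12='ab' goto c→13
  13='abc' goto c→14
  14='abcc' goto ·  ←P2
  15='c' goto b→16
  16='cb' goto c→17
  17='cbc' goto b→18
  18='cbcb' goto ·  ←P3

Failure links (BFS by depth):
  fail(1) 'b': from fail(0)=0 chase 'b': 0 ⇒ 0;  out=∅∪out(0)=∅
  fail(7) 'a': from fail(0)=0 chase 'a': 0 ⇒ 0;  out=∅∪out(0)=∅
  fail(15) 'c': from fail(0)=0 chase 'c': 0 ⇒ 0;  out=∅∪out(0)=∅
  fail(2) 'bb': from fail(1)=0 chase 'b': 0 ⇒ 1;  out=∅∪out(1)=∅
  fail(8) 'ac': from fail(7)=0 chase 'c': 0 ⇒ 15;  out=∅∪out(15)=∅
  fail(12) 'ab': from fail(7)=0 chase 'b': 0 ⇒ 1;  out=∅∪out(1)=∅
  fail(16) 'cb': from fail(15)=0 chase 'b': 0 ⇒ 1;  out=∅∪out(1)=∅
  fail(3) 'bbc': from fail(2)=1 chase 'c': 1→0 ⇒ 15;  out=∅∪out(15)=∅
  fail(9) 'acd': from fail(8)=15 chase 'd': 15→0 ⇒ 0;  out=∅∪out(0)=∅
  fail(13) 'abc': from fail(12)=1 chase 'c': 1→0 ⇒ 15;  out=∅∪out(15)=∅
  fail(17) 'cbc': from fail(16)=1 chase 'c': 1→0 ⇒ 15;  out=∅∪out(15)=∅
  fail(4) 'bbcb': from fail(3)=15 chase 'b': 15 ⇒ 16;  out=∅∪out(16)=∅
  fail(10) 'acdb': from fail(9)=0 chase 'b': 0 ⇒ 1;  out=∅∪out(1)=∅
  fail(14) 'abcc': from fail(13)=15 chase 'c': 15→0 ⇒ 15;  out={2}∪out(15)={2}
  fail(18) 'cbcb': from fail(17)=15 chase 'b': 15 ⇒ 16;  out={3}∪out(16)={3}
  fail(5) 'bbcbc': from fail(4)=16 chase 'c': 16 ⇒ 17;  out=∅∪out(17)=∅
  fail(11) 'acdbb': from fail(10)=1 chase 'b': 1 ⇒ 2;  out={1}∪out(2)={1}
  fail(6) 'bbcbcb': from fail(5)=17 chase 'b': 17 ⇒ 18;  out={0}∪out(18)={0,3}

Run:
[0] read 'b'  n0⇒n1
[1] read 'c'  n1⇒n15 (fail-walked)
[2] read 'b'  n15⇒n16
[3] read 'c'  n16⇒n17
[4] read 'b'  n17⇒n18  → match P3@[1:4]
[5] read 'a'  n18⇒n7 (fail-walked)
[6] read 'b'  n7⇒n12
[7] read 'c'  n12⇒n13
[8] read 'c'  n13⇒n14  → match P2@[5:8]
[9] read 'b'  n14⇒n16 (fail-walked)
[10] read 'd'  n16⇒n0 (fail-walked)
[11] read 'd'  n0⇒n0
[12] read 'a'  n0⇒n7
[13] read 'b'  n7⇒n12
[14] read 'b'  n12⇒n2 (fail-walked)
[15] read 'c'  n2⇒n3
[16] read 'b'  n3⇒n4
[17] read 'c'  n4⇒n5
[18] read 'b'  n5⇒n6  → match P0@[13:18],P3@[15:18]
[19] read 'a'  n6⇒n7 (fail-walked)
[20] read 'c'  n7⇒n8
[21] read 'd'  n8⇒n9
[22] read 'b'  n9⇒n10
[23] read 'b'  n10⇒n11  → match P1@[19:23]
[24] read 'c'  n11⇒n3 (fail-walked)
[25] read 'a'  n3⇒n7 (fail-walked)
[26] read 'b'  n7⇒n12
[27] read 'c'  n12⇒n13
[28] read 'c'  n13⇒n14  → match P2@[25:28]
[29] read 'd'  n14⇒n0 (fail-walked)
[30] read 'a'  n0⇒n7
[31] read 'c'  n7⇒n8
[32] read 'd'  n8⇒n9
[33] read 'b'  n9⇒n10
[34] read 'b'  n10⇒n11  → match P1@[30:34]
[35] read 'd'  n11⇒n0 (fail-walked)
[36] read 'b'  n0⇒n1
[37] read 'd'  n1⇒n0 (fail-walked)
[38] read 'a'  n0⇒n7
[39] read 'a'  n7⇒n7 (fail-walked)
[40] read 'b'  n7⇒n12
[41] read 'c'  n12⇒n13
[42] read 'c'  n13⇒n14  → match P2@[39:42]
[43] read 'd'  n14⇒n0 (fail-walked)
[44] read 'a'  n0⇒n7
[45] read 'c'  n7⇒n8
[46] read 'd'  n8⇒n9
[47] read 'b'  n9⇒n10
[48] read 'b'  n10⇒n11  → match P1@[44:48]
[49] read 'c'  n11⇒n3 (fail-walked)
[50] read 'a'  n3⇒n7 (fail-walked)
[51] read 'a'  n7⇒n7 (fail-walked)
[52] read 'b'  n7⇒n12

Result: [[4,3],[8,2],[18,0],[18,3],[23,1],[28,2],[34,1],[42,2],[48,1]]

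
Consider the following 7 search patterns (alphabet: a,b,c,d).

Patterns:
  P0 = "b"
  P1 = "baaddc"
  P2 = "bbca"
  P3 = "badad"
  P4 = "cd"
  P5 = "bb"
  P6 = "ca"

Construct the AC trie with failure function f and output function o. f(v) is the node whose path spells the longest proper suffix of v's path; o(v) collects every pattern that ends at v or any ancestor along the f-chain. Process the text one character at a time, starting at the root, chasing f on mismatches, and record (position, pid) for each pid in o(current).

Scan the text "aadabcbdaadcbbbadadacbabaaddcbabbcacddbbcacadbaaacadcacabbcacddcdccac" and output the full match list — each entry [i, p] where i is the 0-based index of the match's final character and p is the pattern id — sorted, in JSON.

Build:
Trie (insert patterns):
  0='ε' goto b→1 c→13
  1='b' goto a→2 b→7  ←P0
  2='ba' goto a→3 d→10
  3='baa' goto d→4
  4='baad' goto d→5
  5='baadd' goto c→6
  6='baaddc' goto ·  ←P1
  7='bb' goto c→8  ←P5
  8='bbc' goto a→9
  9='bbca' goto ·  ←P2
  10='bad' goto a→11
  11='bada' goto d→12
  12='badad' goto ·  ←P3
  13='c' goto a→15 d→14
  14='cd' goto ·  ←P4
  15='ca' goto ·  ←P6

Failure links (BFS by depth):
  fail(1) 'b': from fail(0)=0 chase 'b': 0 ⇒ 0;  out={0}∪out(0)={0}
  fail(13) 'c': from fail(0)=0 chase 'c': 0 ⇒ 0;  out=∅∪out(0)=∅
  fail(2) 'ba': from fail(1)=0 chase 'a': 0 ⇒ 0;  out=∅∪out(0)=∅
  fail(7) 'bb': from fail(1)=0 chase 'b': 0 ⇒ 1;  out={5}∪out(1)={0,5}
  fail(14) 'cd': from fail(13)=0 chase 'd': 0 ⇒ 0;  out={4}∪out(0)={4}
  fail(15) 'ca': from fail(13)=0 chase 'a': 0 ⇒ 0;  out={6}∪out(0)={6}
  fail(3) 'baa': from fail(2)=0 chase 'a': 0 ⇒ 0;  out=∅∪out(0)=∅
  fail(8) 'bbc': from fail(7)=1 chase 'c': 1→0 ⇒ 13;  out=∅∪out(13)=∅
  fail(10) 'bad': from fail(2)=0 chase 'd': 0 ⇒ 0;  out=∅∪out(0)=∅
  fail(4) 'baad': from fail(3)=0 chase 'd': 0 ⇒ 0;  out=∅∪out(0)=∅
  fail(9) 'bbca': from fail(8)=13 chase 'a': 13 ⇒ 15;  out={2}∪out(15)={2,6}
  fail(11) 'bada': from fail(10)=0 chase 'a': 0 ⇒ 0;  out=∅∪out(0)=∅
  fail(5) 'baadd': from fail(4)=0 chase 'd': 0 ⇒ 0;  out=∅∪out(0)=∅
  fail(12) 'badad': from fail(11)=0 chase 'd': 0 ⇒ 0;  out={3}∪out(0)={3}
  fail(6) 'baaddc': from fail(5)=0 chase 'c': 0 ⇒ 13;  out={1}∪out(13)={1}

Scan:
i=0 'a': node 0→0
i=1 'a': node 0→0
i=2 'd': node 0→0
i=3 'a': node 0→0
i=4 'b': node 0→1  → match P0@[4:4]
i=5 'c': node 1→13 (via fail)
i=6 'b': node 13→1 (via fail)  → match P0@[6:6]
i=7 'd': node 1→0 (via fail)
i=8 'a': node 0→0
i=9 'a': node 0→0
i=10 'd': node 0→0
i=11 'c': node 0→13
i=12 'b': node 13→1 (via fail)  → match P0@[12:12]
i=13 'b': node 1→7  → match P0@[13:13],P5@[12:13]
i=14 'b': node 7→7 (via fail)  → match P0@[14:14],P5@[13:14]
i=15 'a': node 7→2 (via fail)
i=16 'd': node 2→10
i=17 'a': node 10→11
i=18 'd': node 11→12  → match P3@[14:18]
i=19 'a': node 12→0 (via fail)
i=20 'c': node 0→13
i=21 'b': node 13→1 (via fail)  → match P0@[21:21]
i=22 'a': node 1→2
i=23 'b': node 2→1 (via fail)  → match P0@[23:23]
i=24 'a': node 1→2
i=25 'a': node 2→3
i=26 'd': node 3→4
i=27 'd': node 4→5
i=28 'c': node 5→6  → match P1@[23:28]
i=29 'b': node 6→1 (via fail)  → match P0@[29:29]
i=30 'a': node 1→2
i=31 'b': node 2→1 (via fail)  → match P0@[31:31]
i=32 'b': node 1→7  → match P0@[32:32],P5@[31:32]
i=33 'c': node 7→8
i=34 'a': node 8→9  → match P2@[31:34],P6@[33:34]
i=35 'c': node 9→13 (via fail)
i=36 'd': node 13→14  → match P4@[35:36]
i=37 'd': node 14→0 (via fail)
i=38 'b': node 0→1  → match P0@[38:38]
i=39 'b': node 1→7  → match P0@[39:39],P5@[38:39]
i=40 'c': node 7→8
i=41 'a': node 8→9  → match P2@[38:41],P6@[40:41]
i=42 'c': node 9→13 (via fail)
i=43 'a': node 13→15  → match P6@[42:43]
i=44 'd': node 15→0 (via fail)
i=45 'b': node 0→1  → match P0@[45:45]
i=46 'a': node 1→2
i=47 'a': node 2→3
i=48 'a': node 3→0 (via fail)
i=49 'c': node 0→13
i=50 'a': node 13→15  → match P6@[49:50]
i=51 'd': node 15→0 (via fail)
i=52 'c': node 0→13
i=53 'a': node 13→15  → match P6@[52:53]
i=54 'c': node 15→13 (via fail)
i=55 'a': node 13→15  → match P6@[54:55]
i=56 'b': node 15→1 (via fail)  → match P0@[56:56]
i=57 'b': node 1→7  → match P0@[57:57],P5@[56:57]
i=58 'c': node 7→8
i=59 'a': node 8→9  → match P2@[56:59],P6@[58:59]
i=60 'c': node 9→13 (via fail)
i=61 'd': node 13→14  → match P4@[60:61]
i=62 'd': node 14→0 (via fail)
i=63 'c': node 0→13
i=64 'd': node 13→14  → match P4@[63:64]
i=65 'c': node 14→13 (via fail)
i=66 'c': node 13→13 (via fail)
i=67 'a': node 13→15  → match P6@[66:67]
i=68 'c': node 15→13 (via fail)

Matches: [[4,0],[6,0],[12,0],[13,0],[13,5],[14,0],[14,5],[18,3],[21,0],[23,0],[28,1],[29,0],[31,0],[32,0],[32,5],[34,2],[34,6],[36,4],[38,0],[39,0],[39,5],[41,2],[41,6],[43,6],[45,0],[50,6],[53,6],[55,6],[56,0],[57,0],[57,5],[59,2],[59,6],[61,4],[64,4],[67,6]]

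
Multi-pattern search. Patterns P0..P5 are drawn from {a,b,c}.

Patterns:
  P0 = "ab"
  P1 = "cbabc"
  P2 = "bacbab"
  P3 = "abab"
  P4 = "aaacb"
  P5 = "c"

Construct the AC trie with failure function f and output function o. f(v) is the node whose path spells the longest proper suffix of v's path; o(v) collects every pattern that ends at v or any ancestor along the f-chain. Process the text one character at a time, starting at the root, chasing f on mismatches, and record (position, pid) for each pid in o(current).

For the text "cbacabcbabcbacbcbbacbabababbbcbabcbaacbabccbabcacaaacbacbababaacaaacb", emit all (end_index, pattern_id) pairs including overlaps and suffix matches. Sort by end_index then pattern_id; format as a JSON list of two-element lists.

Build:
Trie nodes:
  0='ε' goto a→1 b→8 c→3
  1='a' goto a→16 b→2
  2='ab' goto a→14  ←P0
  3='c' goto b→4  ←P5
  4='cb' goto a→5
  5='cba' goto b→6
  6='cbab' goto c→7
  7='cbabc' goto ·  ←P1
  8='b' goto a→9
  9='ba' goto c→10
  10='bac' goto b→11
  11='bacb' goto a→12
  12='bacba' goto b→13
  13='bacbab' goto ·  ←P2
  14='aba' goto b→15
  15='abab' goto ·  ←P3
  16='aa' goto a→17
  17='aaa' goto c→18
  18='aaac' goto b→19
  19='aaacb' goto ·  ←P4

BFS fail/out derivation:
  fail(1) 'a': from fail(0)=0 chase 'a': 0 ⇒ 0;  out=∅∪out(0)=∅
  fail(3) 'c': from fail(0)=0 chase 'c': 0 ⇒ 0;  out={5}∪out(0)={5}
  fail(8) 'b': from fail(0)=0 chase 'b': 0 ⇒ 0;  out=∅∪out(0)=∅
  fail(2) 'ab': from fail(1)=0 chase 'b': 0 ⇒ 8;  out={0}∪out(8)={0}
  fail(4) 'cb': from fail(3)=0 chase 'b': 0 ⇒ 8;  out=∅∪out(8)=∅
  fail(9) 'ba': from fail(8)=0 chase 'a': 0 ⇒ 1;  out=∅∪out(1)=∅
  fail(16) 'aa': from fail(1)=0 chase 'a': 0 ⇒ 1;  out=∅∪out(1)=∅
  fail(5) 'cba': from fail(4)=8 chase 'a': 8 ⇒ 9;  out=∅∪out(9)=∅
  fail(10) 'bac': from fail(9)=1 chase 'c': 1→0 ⇒ 3;  out=∅∪out(3)={5}
  fail(14) 'aba': from fail(2)=8 chase 'a': 8 ⇒ 9;  out=∅∪out(9)=∅
  fail(17) 'aaa': from fail(16)=1 chase 'a': 1 ⇒ 16;  out=∅∪out(16)=∅
  fail(6) 'cbab': from fail(5)=9 chase 'b': 9→1 ⇒ 2;  out=∅∪out(2)={0}
  fail(11) 'bacb': from fail(10)=3 chase 'b': 3 ⇒ 4;  out=∅∪out(4)=∅
  fail(15) 'abab': from fail(14)=9 chase 'b': 9→1 ⇒ 2;  out={3}∪out(2)={0,3}
  fail(18) 'aaac': from fail(17)=16 chase 'c': 16→1→0 ⇒ 3;  out=∅∪out(3)={5}
  fail(7) 'cbabc': from fail(6)=2 chase 'c': 2→8→0 ⇒ 3;  out={1}∪out(3)={1,5}
  fail(12) 'bacba': from fail(11)=4 chase 'a': 4 ⇒ 5;  out=∅∪out(5)=∅
  fail(19) 'aaacb': from fail(18)=3 chase 'b': 3 ⇒ 4;  out={4}∪out(4)={4}
  fail(13) 'bacbab': from fail(12)=5 chase 'b': 5 ⇒ 6;  out={2}∪out(6)={0,2}

Scan:
[0] read 'c'  n0⇒n3  → match P5@[0:0]
[1] read 'b'  n3⇒n4
[2] read 'a'  n4⇒n5
[3] read 'c'  n5⇒n10 (via fail)  → match P5@[3:3]
[4] read 'a'  n10⇒n1 (via fail)
[5] read 'b'  n1⇒n2  → match P0@[4:5]
[6] read 'c'  n2⇒n3 (via fail)  → match P5@[6:6]
[7] read 'b'  n3⇒n4
[8] read 'a'  n4⇒n5
[9] read 'b'  n5⇒n6  → match P0@[8:9]
[10] read 'c'  n6⇒n7  → match P1@[6:10],P5@[10:10]
[11] read 'b'  n7⇒n4 (via fail)
[12] read 'a'  n4⇒n5
[13] read 'c'  n5⇒n10 (via fail)  → match P5@[13:13]
[14] read 'b'  n10⇒n11
[15] read 'c'  n11⇒n3 (via fail)  → match P5@[15:15]
[16] read 'b'  n3⇒n4
[17] read 'b'  n4⇒n8 (via fail)
[18] read 'a'  n8⇒n9
[19] read 'c'  n9⇒n10  → match P5@[19:19]
[20] read 'b'  n10⇒n11
[21] read 'a'  n11⇒n12
[22] read 'b'  n12⇒n13  → match P0@[21:22],P2@[17:22]
[23] read 'a'  n13⇒n14 (via fail)
[24] read 'b'  n14⇒n15  → match P0@[23:24],P3@[21:24]
[25] read 'a'  n15⇒n14 (via fail)
[26] read 'b'  n14⇒n15  → match P0@[25:26],P3@[23:26]
[27] read 'b'  n15⇒n8 (via fail)
[28] read 'b'  n8⇒n8 (via fail)
[29] read 'c'  n8⇒n3 (via fail)  → match P5@[29:29]
[30] read 'b'  n3⇒n4
[31] read 'a'  n4⇒n5
[32] read 'b'  n5⇒n6  → match P0@[31:32]
[33] read 'c'  n6⇒n7  → match P1@[29:33],P5@[33:33]
[34] read 'b'  n7⇒n4 (via fail)
[35] read 'a'  n4⇒n5
[36] read 'a'  n5⇒n16 (via fail)
[37] read 'c'  n16⇒n3 (via fail)  → match P5@[37:37]
[38] read 'b'  n3⇒n4
[39] read 'a'  n4⇒n5
[40] read 'b'  n5⇒n6  → match P0@[39:40]
[41] read 'c'  n6⇒n7  → match P1@[37:41],P5@[41:41]
[42] read 'c'  n7⇒n3 (via fail)  → match P5@[42:42]
[43] read 'b'  n3⇒n4
[44] read 'a'  n4⇒n5
[45] read 'b'  n5⇒n6  → match P0@[44:45]
[46] read 'c'  n6⇒n7  → match P1@[42:46],P5@[46:46]
[47] read 'a'  n7⇒n1 (via fail)
[48] read 'c'  n1⇒n3 (via fail)  → match P5@[48:48]
[49] read 'a'  n3⇒n1 (via fail)
[50] read 'a'  n1⇒n16
[51] read 'a'  n16⇒n17
[52] read 'c'  n17⇒n18  → match P5@[52:52]
[53] read 'b'  n18⇒n19  → match P4@[49:53]
[54] read 'a'  n19⇒n5 (via fail)
[55] read 'c'  n5⇒n10 (via fail)  → match P5@[55:55]
[56] read 'b'  n10⇒n11
[57] read 'a'  n11⇒n12
[58] read 'b'  n12⇒n13  → match P0@[57:58],P2@[53:58]
[59] read 'a'  n13⇒n14 (via fail)
[60] read 'b'  n14⇒n15  → match P0@[59:60],P3@[57:60]
[61] read 'a'  n15⇒n14 (via fail)
[62] read 'a'  n14⇒n16 (via fail)
[63] read 'c'  n16⇒n3 (via fail)  → match P5@[63:63]
[64] read 'a'  n3⇒n1 (via fail)
[65] read 'a'  n1⇒n16
[66] read 'a'  n16⇒n17
[67] read 'c'  n17⇒n18  → match P5@[67:67]
[68] read 'b'  n18⇒n19  → match P4@[64:68]

Matches: [[0,5],[3,5],[5,0],[6,5],[9,0],[10,1],[10,5],[13,5],[15,5],[19,5],[22,0],[22,2],[24,0],[24,3],[26,0],[26,3],[29,5],[32,0],[33,1],[33,5],[37,5],[40,0],[41,1],[41,5],[42,5],[45,0],[46,1],[46,5],[48,5],[52,5],[53,4],[55,5],[58,0],[58,2],[60,0],[60,3],[63,5],[67,5],[68,4]]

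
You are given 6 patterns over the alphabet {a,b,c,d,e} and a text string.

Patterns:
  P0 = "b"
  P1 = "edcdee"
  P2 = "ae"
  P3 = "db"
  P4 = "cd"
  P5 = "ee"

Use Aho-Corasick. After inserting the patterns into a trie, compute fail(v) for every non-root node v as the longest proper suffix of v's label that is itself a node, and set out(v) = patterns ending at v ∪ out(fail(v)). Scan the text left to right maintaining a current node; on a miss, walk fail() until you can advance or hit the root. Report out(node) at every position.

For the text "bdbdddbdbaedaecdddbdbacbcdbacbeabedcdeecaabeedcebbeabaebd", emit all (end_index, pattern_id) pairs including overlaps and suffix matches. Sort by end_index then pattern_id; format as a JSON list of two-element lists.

Construct AC machine:
Trie (insert patterns):
  n0 'ε': a→8 b→1 c→12 d→10 e→2
  n1 'b': ·  [P0 ends]
  n2 'e': d→3 e→14
  n3 'ed': c→4
  n4 'edc': d→5
  n5 'edcd': e→6
  n6 'edcde': e→7
  n7 'edcdee': ·  [P1 ends]
  n8 'a': e→9
  n9 'ae': ·  [P2 ends]
  n10 'd': b→11
  n11 'db': ·  [P3 ends]
  n12 'c': d→13
  n13 'cd': ·  [P4 ends]
  n14 'ee': ·  [P5 ends]

BFS fail/out derivation:
  fail(1) 'b': from fail(0)=0 chase 'b': 0 ⇒ 0;  out={0}∪out(0)={0}
  fail(2) 'e': from fail(0)=0 chase 'e': 0 ⇒ 0;  out=∅∪out(0)=∅
  fail(8) 'a': from fail(0)=0 chase 'a': 0 ⇒ 0;  out=∅∪out(0)=∅
  fail(10) 'd': from fail(0)=0 chase 'd': 0 ⇒ 0;  out=∅∪out(0)=∅
  fail(12) 'c': from fail(0)=0 chase 'c': 0 ⇒ 0;  out=∅∪out(0)=∅
  fail(3) 'ed': from fail(2)=0 chase 'd': 0 ⇒ 10;  out=∅∪out(10)=∅
  fail(9) 'ae': from fail(8)=0 chase 'e': 0 ⇒ 2;  out={2}∪out(2)={2}
  fail(11) 'db': from fail(10)=0 chase 'b': 0 ⇒ 1;  out={3}∪out(1)={0,3}
  fail(13) 'cd': from fail(12)=0 chase 'd': 0 ⇒ 10;  out={4}∪out(10)={4}
  fail(14) 'ee': from fail(2)=0 chase 'e': 0 ⇒ 2;  out={5}∪out(2)={5}
  fail(4) 'edc': from fail(3)=10 chase 'c': 10→0 ⇒ 12;  out=∅∪out(12)=∅
  fail(5) 'edcd': from fail(4)=12 chase 'd': 12 ⇒ 13;  out=∅∪out(13)={4}
  fail(6) 'edcde': from fail(5)=13 chase 'e': 13→10→0 ⇒ 2;  out=∅∪out(2)=∅
  fail(7) 'edcdee': from fail(6)=2 chase 'e': 2 ⇒ 14;  out={1}∪out(14)={1,5}

Scan:
pos 0 'b': at 1  → match P0@[0:0]
pos 1 'd': at 10 ·f
pos 2 'b': at 11  → match P0@[2:2],P3@[1:2]
pos 3 'd': at 10 ·f
pos 4 'd': at 10 ·f
pos 5 'd': at 10 ·f
pos 6 'b': at 11  → match P0@[6:6],P3@[5:6]
pos 7 'd': at 10 ·f
pos 8 'b': at 11  → match P0@[8:8],P3@[7:8]
pos 9 'a': at 8 ·f
pos 10 'e': at 9  → match P2@[9:10]
pos 11 'd': at 3 ·f
pos 12 'a': at 8 ·f
pos 13 'e': at 9  → match P2@[12:13]
pos 14 'c': at 12 ·f
pos 15 'd': at 13  → match P4@[14:15]
pos 16 'd': at 10 ·f
pos 17 'd': at 10 ·f
pos 18 'b': at 11  → match P0@[18:18],P3@[17:18]
pos 19 'd': at 10 ·f
pos 20 'b': at 11  → match P0@[20:20],P3@[19:20]
pos 21 'a': at 8 ·f
pos 22 'c': at 12 ·f
pos 23 'b': at 1 ·f  → match P0@[23:23]
pos 24 'c': at 12 ·f
pos 25 'd': at 13  → match P4@[24:25]
pos 26 'b': at 11 ·f  → match P0@[26:26],P3@[25:26]
pos 27 'a': at 8 ·f
pos 28 'c': at 12 ·f
pos 29 'b': at 1 ·f  → match P0@[29:29]
pos 30 'e': at 2 ·f
pos 31 'a': at 8 ·f
pos 32 'b': at 1 ·f  → match P0@[32:32]
pos 33 'e': at 2 ·f
pos 34 'd': at 3
pos 35 'c': at 4
pos 36 'd': at 5  → match P4@[35:36]
pos 37 'e': at 6
pos 38 'e': at 7  → match P1@[33:38],P5@[37:38]
pos 39 'c': at 12 ·f
pos 40 'a': at 8 ·f
pos 41 'a': at 8 ·f
pos 42 'b': at 1 ·f  → match P0@[42:42]
pos 43 'e': at 2 ·f
pos 44 'e': at 14  → match P5@[43:44]
pos 45 'd': at 3 ·f
pos 46 'c': at 4
pos 47 'e': at 2 ·f
pos 48 'b': at 1 ·f  → match P0@[48:48]
pos 49 'b': at 1 ·f  → match P0@[49:49]
pos 50 'e': at 2 ·f
pos 51 'a': at 8 ·f
pos 52 'b': at 1 ·f  → match P0@[52:52]
pos 53 'a': at 8 ·f
pos 54 'e': at 9  → match P2@[53:54]
pos 55 'b': at 1 ·f  → match P0@[55:55]
pos 56 'd': at 10 ·f

Matches: [[0,0],[2,0],[2,3],[6,0],[6,3],[8,0],[8,3],[10,2],[13,2],[15,4],[18,0],[18,3],[20,0],[20,3],[23,0],[25,4],[26,0],[26,3],[29,0],[32,0],[36,4],[38,1],[38,5],[42,0],[44,5],[48,0],[49,0],[52,0],[54,2],[55,0]]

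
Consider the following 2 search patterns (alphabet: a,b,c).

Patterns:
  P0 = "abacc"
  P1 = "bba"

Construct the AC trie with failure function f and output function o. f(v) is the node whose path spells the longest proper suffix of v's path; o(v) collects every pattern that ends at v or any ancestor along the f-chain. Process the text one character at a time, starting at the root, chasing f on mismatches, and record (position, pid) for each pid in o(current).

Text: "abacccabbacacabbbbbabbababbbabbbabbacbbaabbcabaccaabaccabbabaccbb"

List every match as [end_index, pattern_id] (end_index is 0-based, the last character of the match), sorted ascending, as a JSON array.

Construct AC machine:
Trie nodes:
  0='ε' goto a→1 b→6
  1='a' goto b→2
  2='ab' goto a→3
  3='aba' goto c→4
  4='abac' goto c→5
  5='abacc' goto ·  [P0 ends]
  6='b' goto b→7
  7='bb' goto a→8
  8='bba' goto ·  [P1 ends]

Failure links (BFS by depth):
  fail(1) 'a': from fail(0)=0 chase 'a': 0 ⇒ 0;  out=∅∪out(0)=∅
  fail(6) 'b': from fail(0)=0 chase 'b': 0 ⇒ 0;  out=∅∪out(0)=∅
  fail(2) 'ab': from fail(1)=0 chase 'b': 0 ⇒ 6;  out=∅∪out(6)=∅
  fail(7) 'bb': from fail(6)=0 chase 'b': 0 ⇒ 6;  out=∅∪out(6)=∅
  fail(3) 'aba': from fail(2)=6 chase 'a': 6→0 ⇒ 1;  out=∅∪out(1)=∅
  fail(8) 'bba': from fail(7)=6 chase 'a': 6→0 ⇒ 1;  out={1}∪out(1)={1}
  fail(4) 'abac': from fail(3)=1 chase 'c': 1→0 ⇒ 0;  out=∅∪out(0)=∅
  fail(5) 'abacc': from fail(4)=0 chase 'c': 0 ⇒ 0;  out={0}∪out(0)={0}

Text stream:
i=0 'a': node 0→1
i=1 'b': node 1→2
i=2 'a': node 2→3
i=3 'c': node 3→4
i=4 'c': node 4→5  ** P0@[0:4]
i=5 'c': node 5→0 ·f
i=6 'a': node 0→1
i=7 'b': node 1→2
i=8 'b': node 2→7 ·f
i=9 'a': node 7→8  ** P1@[7:9]
i=10 'c': node 8→0 ·f
i=11 'a': node 0→1
i=12 'c': node 1→0 ·f
i=13 'a': node 0→1
i=14 'b': node 1→2
i=15 'b': node 2→7 ·f
i=16 'b': node 7→7 ·f
i=17 'b': node 7→7 ·f
i=18 'b': node 7→7 ·f
i=19 'a': node 7→8  ** P1@[17:19]
i=20 'b': node 8→2 ·f
i=21 'b': node 2→7 ·f
i=22 'a': node 7→8  ** P1@[20:22]
i=23 'b': node 8→2 ·f
i=24 'a': node 2→3
i=25 'b': node 3→2 ·f
i=26 'b': node 2→7 ·f
i=27 'b': node 7→7 ·f
i=28 'a': node 7→8  ** P1@[26:28]
i=29 'b': node 8→2 ·f
i=30 'b': node 2→7 ·f
i=31 'b': node 7→7 ·f
i=32 'a': node 7→8  ** P1@[30:32]
i=33 'b': node 8→2 ·f
i=34 'b': node 2→7 ·f
i=35 'a': node 7→8  ** P1@[33:35]
i=36 'c': node 8→0 ·f
i=37 'b': node 0→6
i=38 'b': node 6→7
i=39 'a': node 7→8  ** P1@[37:39]
i=40 'a': node 8→1 ·f
i=41 'b': node 1→2
i=42 'b': node 2→7 ·f
i=43 'c': node 7→0 ·f
i=44 'a': node 0→1
i=45 'b': node 1→2
i=46 'a': node 2→3
i=47 'c': node 3→4
i=48 'c': node 4→5  ** P0@[44:48]
i=49 'a': node 5→1 ·f
i=50 'a': node 1→1 ·f
i=51 'b': node 1→2
i=52 'a': node 2→3
i=53 'c': node 3→4
i=54 'c': node 4→5  ** P0@[50:54]
i=55 'a': node 5→1 ·f
i=56 'b': node 1→2
i=57 'b': node 2→7 ·f
i=58 'a': node 7→8  ** P1@[56:58]
i=59 'b': node 8→2 ·f
i=60 'a': node 2→3
i=61 'c': node 3→4
i=62 'c': node 4→5  ** P0@[58:62]
i=63 'b': node 5→6 ·f
i=64 'b': node 6→7

Matches: [[4,0],[9,1],[19,1],[22,1],[28,1],[32,1],[35,1],[39,1],[48,0],[54,0],[58,1],[62,0]]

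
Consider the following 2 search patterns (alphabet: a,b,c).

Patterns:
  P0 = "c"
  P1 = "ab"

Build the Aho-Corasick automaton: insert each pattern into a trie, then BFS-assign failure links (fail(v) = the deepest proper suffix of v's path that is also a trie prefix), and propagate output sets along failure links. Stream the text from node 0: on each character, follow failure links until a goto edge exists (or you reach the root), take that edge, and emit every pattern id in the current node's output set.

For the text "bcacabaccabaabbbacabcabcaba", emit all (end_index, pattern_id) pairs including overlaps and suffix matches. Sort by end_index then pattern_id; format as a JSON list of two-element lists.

Build:
Trie (insert patterns):
  0='ε' goto a→2 c→1
  1='c' goto ·  [P0 ends]
  2='a' goto b→3
  3='ab' goto ·  [P1 ends]

Failure links (BFS by depth):
  n1('c'): parent n0 fail=0; on 'c' 0 → fail=0;  out {0}∪∅={0}
  n2('a'): parent n0 fail=0; on 'a' 0 → fail=0;  out ∅∪∅=∅
  n3('ab'): parent n2 fail=0; on 'b' 0 → fail=0;  out {1}∪∅={1}

Scan:
i=0 'b': node 0→0
i=1 'c': node 0→1  ** P0@[1:1]
i=2 'a': node 1→2 ·f
i=3 'c': node 2→1 ·f  ** P0@[3:3]
i=4 'a': node 1→2 ·f
i=5 'b': node 2→3  ** P1@[4:5]
i=6 'a': node 3→2 ·f
i=7 'c': node 2→1 ·f  ** P0@[7:7]
i=8 'c': node 1→1 ·f  ** P0@[8:8]
i=9 'a': node 1→2 ·f
i=10 'b': node 2→3  ** P1@[9:10]
i=11 'a': node 3→2 ·f
i=12 'a': node 2→2 ·f
i=13 'b': node 2→3  ** P1@[12:13]
i=14 'b': node 3→0 ·f
i=15 'b': node 0→0
i=16 'a': node 0→2
i=17 'c': node 2→1 ·f  ** P0@[17:17]
i=18 'a': node 1→2 ·f
i=19 'b': node 2→3  ** P1@[18:19]
i=20 'c': node 3→1 ·f  ** P0@[20:20]
i=21 'a': node 1→2 ·f
i=22 'b': node 2→3  ** P1@[21:22]
i=23 'c': node 3→1 ·f  ** P0@[23:23]
i=24 'a': node 1→2 ·f
i=25 'b': node 2→3  ** P1@[24:25]
i=26 'a': node 3→2 ·f

All matches (sorted): [[1,0],[3,0],[5,1],[7,0],[8,0],[10,1],[13,1],[17,0],[19,1],[20,0],[22,1],[23,0],[25,1]]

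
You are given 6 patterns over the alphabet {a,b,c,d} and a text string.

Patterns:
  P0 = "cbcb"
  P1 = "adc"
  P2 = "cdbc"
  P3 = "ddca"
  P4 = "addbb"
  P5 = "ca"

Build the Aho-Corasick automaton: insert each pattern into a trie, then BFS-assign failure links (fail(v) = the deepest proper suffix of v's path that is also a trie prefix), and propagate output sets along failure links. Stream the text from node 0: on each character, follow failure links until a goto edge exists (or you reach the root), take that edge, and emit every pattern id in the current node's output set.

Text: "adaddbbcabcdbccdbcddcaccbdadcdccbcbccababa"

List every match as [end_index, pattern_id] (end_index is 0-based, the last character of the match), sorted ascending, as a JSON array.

Build:
Trie (insert patterns):
  n0 'ε': a→5 c→1 d→11
  n1 'c': a→18 b→2 d→8
  n2 'cb': c→3
  n3 'cbc': b→4
  n4 'cbcb': ·  ←P0
  n5 'a': d→6
  n6 'ad': c→7 d→15
  n7 'adc': ·  ←P1
  n8 'cd': b→9
  n9 'cdb': c→10
  n10 'cdbc': ·  ←P2
  n11 'd': d→12
  n12 'dd': c→13
  n13 'ddc': a→14
  n14 'ddca': ·  ←P3
  n15 'add': b→16
  n16 'addb': b→17
  n17 'addbb': ·  ←P4
  n18 'ca': ·  ←P5

BFS fail/out derivation:
  n1('c'): parent n0 fail=0; on 'c' 0 → fail=0;  out ∅∪∅=∅
  n5('a'): parent n0 fail=0; on 'a' 0 → fail=0;  out ∅∪∅=∅
  n11('d'): parent n0 fail=0; on 'd' 0 → fail=0;  out ∅∪∅=∅
  n2('cb'): parent n1 fail=0; on 'b' 0 → fail=0;  out ∅∪∅=∅
  n6('ad'): parent n5 fail=0; on 'd' 0 → fail=11;  out ∅∪∅=∅
  n8('cd'): parent n1 fail=0; on 'd' 0 → fail=11;  out ∅∪∅=∅
  n12('dd'): parent n11 fail=0; on 'd' 0 → fail=11;  out ∅∪∅=∅
  n18('ca'): parent n1 fail=0; on 'a' 0 → fail=5;  out {5}∪∅={5}
  n3('cbc'): parent n2 fail=0; on 'c' 0 → fail=1;  out ∅∪∅=∅
  n7('adc'): parent n6 fail=11; on 'c' 11→0 → fail=1;  out {1}∪∅={1}
  n9('cdb'): parent n8 fail=11; on 'b' 11→0 → fail=0;  out ∅∪∅=∅
  n13('ddc'): parent n12 fail=11; on 'c' 11→0 → fail=1;  out ∅∪∅=∅
  n15('add'): parent n6 fail=11; on 'd' 11 → fail=12;  out ∅∪∅=∅
  n4('cbcb'): parent n3 fail=1; on 'b' 1 → fail=2;  out {0}∪∅={0}
  n10('cdbc'): parent n9 fail=0; on 'c' 0 → fail=1;  out {2}∪∅={2}
  n14('ddca'): parent n13 fail=1; on 'a' 1 → fail=18;  out {3}∪{5}={3,5}
  n16('addb'): parent n15 fail=12; on 'b' 12→11→0 → fail=0;  out ∅∪∅=∅
  n17('addbb'): parent n16 fail=0; on 'b' 0 → fail=0;  out {4}∪∅={4}

Text stream:
[0] read 'a'  n0⇒n5
[1] read 'd'  n5⇒n6
[2] read 'a'  n6⇒n5 ·f
[3] read 'd'  n5⇒n6
[4] read 'd'  n6⇒n15
[5] read 'b'  n15⇒n16
[6] read 'b'  n16⇒n17  → match P4@[2:6]
[7] read 'c'  n17⇒n1 ·f
[8] read 'a'  n1⇒n18  → match P5@[7:8]
[9] read 'b'  n18⇒n0 ·f
[10] read 'c'  n0⇒n1
[11] read 'd'  n1⇒n8
[12] read 'b'  n8⇒n9
[13] read 'c'  n9⇒n10  → match P2@[10:13]
[14] read 'c'  n10⇒n1 ·f
[15] read 'd'  n1⇒n8
[16] read 'b'  n8⇒n9
[17] read 'c'  n9⇒n10  → match P2@[14:17]
[18] read 'd'  n10⇒n8 ·f
[19] read 'd'  n8⇒n12 ·f
[20] read 'c'  n12⇒n13
[21] read 'a'  n13⇒n14  → match P3@[18:21],P5@[20:21]
[22] read 'c'  n14⇒n1 ·f
[23] read 'c'  n1⇒n1 ·f
[24] read 'b'  n1⇒n2
[25] read 'd'  n2⇒n11 ·f
[26] read 'a'  n11⇒n5 ·f
[27] read 'd'  n5⇒n6
[28] read 'c'  n6⇒n7  → match P1@[26:28]
[29] read 'd'  n7⇒n8 ·f
[30] read 'c'  n8⇒n1 ·f
[31] read 'c'  n1⇒n1 ·f
[32] read 'b'  n1⇒n2
[33] read 'c'  n2⇒n3
[34] read 'b'  n3⇒n4  → match P0@[31:34]
[35] read 'c'  n4⇒n3 ·f
[36] read 'c'  n3⇒n1 ·f
[37] read 'a'  n1⇒n18  → match P5@[36:37]
[38] read 'b'  n18⇒n0 ·f
[39] read 'a'  n0⇒n5
[40] read 'b'  n5⇒n0 ·f
[41] read 'a'  n0⇒n5

All matches (sorted): [[6,4],[8,5],[13,2],[17,2],[21,3],[21,5],[28,1],[34,0],[37,5]]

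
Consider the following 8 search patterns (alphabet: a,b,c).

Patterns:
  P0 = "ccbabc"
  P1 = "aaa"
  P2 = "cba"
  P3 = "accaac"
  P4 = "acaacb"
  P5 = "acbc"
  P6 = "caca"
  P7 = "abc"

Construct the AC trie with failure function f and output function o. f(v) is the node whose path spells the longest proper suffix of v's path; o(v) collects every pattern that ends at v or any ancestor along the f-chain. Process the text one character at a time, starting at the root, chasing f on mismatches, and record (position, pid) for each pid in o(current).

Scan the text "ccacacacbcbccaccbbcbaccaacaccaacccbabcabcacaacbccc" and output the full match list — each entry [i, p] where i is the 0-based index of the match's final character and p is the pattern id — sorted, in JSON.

Construct AC machine:
Trie (insert patterns):
  n0 'ε': a→7 c→1
  n1 'c': a→23 b→10 c→2
  n2 'cc': b→3
  n3 'ccb': a→4
  n4 'ccba': b→5
  n5 'ccbab': c→6
  n6 'ccbabc': ·  ←P0
  n7 'a': a→8 b→26 c→12
  n8 'aa': a→9
  n9 'aaa': ·  ←P1
  n10 'cb': a→11
  n11 'cba': ·  ←P2
  n12 'ac': a→17 b→21 c→13
  n13 'acc': a→14
  n14 'acca': a→15
  n15 'accaa': c→16
  n16 'accaac': ·  ←P3
  n17 'aca': a→18
  n18 'acaa': c→19
  n19 'acaac': b→20
  n20 'acaacb': ·  ←P4
  n21 'acb': c→22
  n22 'acbc': ·  ←P5
  n23 'ca': c→24
  n24 'cac': a→25
  n25 'caca': ·  ←P6
  n26 'ab': c→27
  n27 'abc': ·  ←P7

Failure links (BFS by depth):
  fail(1) 'c': from fail(0)=0 chase 'c': 0 ⇒ 0;  out=∅∪out(0)=∅
  fail(7) 'a': from fail(0)=0 chase 'a': 0 ⇒ 0;  out=∅∪out(0)=∅
  fail(2) 'cc': from fail(1)=0 chase 'c': 0 ⇒ 1;  out=∅∪out(1)=∅
  fail(8) 'aa': from fail(7)=0 chase 'a': 0 ⇒ 7;  out=∅∪out(7)=∅
  fail(10) 'cb': from fail(1)=0 chase 'b': 0 ⇒ 0;  out=∅∪out(0)=∅
  fail(12) 'ac': from fail(7)=0 chase 'c': 0 ⇒ 1;  out=∅∪out(1)=∅
  fail(23) 'ca': from fail(1)=0 chase 'a': 0 ⇒ 7;  out=∅∪out(7)=∅
  fail(26) 'ab': from fail(7)=0 chase 'b': 0 ⇒ 0;  out=∅∪out(0)=∅
  fail(3) 'ccb': from fail(2)=1 chase 'b': 1 ⇒ 10;  out=∅∪out(10)=∅
  fail(9) 'aaa': from fail(8)=7 chase 'a': 7 ⇒ 8;  out={1}∪out(8)={1}
  fail(11) 'cba': from fail(10)=0 chase 'a': 0 ⇒ 7;  out={2}∪out(7)={2}
  fail(13) 'acc': from fail(12)=1 chase 'c': 1 ⇒ 2;  out=∅∪out(2)=∅
  fail(17) 'aca': from fail(12)=1 chase 'a': 1 ⇒ 23;  out=∅∪out(23)=∅
  fail(21) 'acb': from fail(12)=1 chase 'b': 1 ⇒ 10;  out=∅∪out(10)=∅
  fail(24) 'cac': from fail(23)=7 chase 'c': 7 ⇒ 12;  out=∅∪out(12)=∅
  fail(27) 'abc': from fail(26)=0 chase 'c': 0 ⇒ 1;  out={7}∪out(1)={7}
  fail(4) 'ccba': from fail(3)=10 chase 'a': 10 ⇒ 11;  out=∅∪out(11)={2}
  fail(14) 'acca': from fail(13)=2 chase 'a': 2→1 ⇒ 23;  out=∅∪out(23)=∅
  fail(18) 'acaa': from fail(17)=23 chase 'a': 23→7 ⇒ 8;  out=∅∪out(8)=∅
  fail(22) 'acbc': from fail(21)=10 chase 'c': 10→0 ⇒ 1;  out={5}∪out(1)={5}
  fail(25) 'caca': from fail(24)=12 chase 'a': 12 ⇒ 17;  out={6}∪out(17)={6}
  fail(5) 'ccbab': from fail(4)=11 chase 'b': 11→7 ⇒ 26;  out=∅∪out(26)=∅
  fail(15) 'accaa': from fail(14)=23 chase 'a': 23→7 ⇒ 8;  out=∅∪out(8)=∅
  fail(19) 'acaac': from fail(18)=8 chase 'c': 8→7 ⇒ 12;  out=∅∪out(12)=∅
  fail(6) 'ccbabc': from fail(5)=26 chase 'c': 26 ⇒ 27;  out={0}∪out(27)={0,7}
  fail(16) 'accaac': from fail(15)=8 chase 'c': 8→7 ⇒ 12;  out={3}∪out(12)={3}
  fail(20) 'acaacb': from fail(19)=12 chase 'b': 12 ⇒ 21;  out={4}∪out(21)={4}

Scan:
[0] read 'c'  n0⇒n1
[1] read 'c'  n1⇒n2
[2] read 'a'  n2⇒n23 (via fail)
[3] read 'c'  n23⇒n24
[4] read 'a'  n24⇒n25  emit P6@[1:4]
[5] read 'c'  n25⇒n24 (via fail)
[6] read 'a'  n24⇒n25  emit P6@[3:6]
[7] read 'c'  n25⇒n24 (via fail)
[8] read 'b'  n24⇒n21 (via fail)
[9] read 'c'  n21⇒n22  emit P5@[6:9]
[10] read 'b'  n22⇒n10 (via fail)
[11] read 'c'  n10⇒n1 (via fail)
[12] read 'c'  n1⇒n2
[13] read 'a'  n2⇒n23 (via fail)
[14] read 'c'  n23⇒n24
[15] read 'c'  n24⇒n13 (via fail)
[16] read 'b'  n13⇒n3 (via fail)
[17] read 'b'  n3⇒n0 (via fail)
[18] read 'c'  n0⇒n1
[19] read 'b'  n1⇒n10
[20] read 'a'  n10⇒n11  emit P2@[18:20]
[21] read 'c'  n11⇒n12 (via fail)
[22] read 'c'  n12⇒n13
[23] read 'a'  n13⇒n14
[24] read 'a'  n14⇒n15
[25] read 'c'  n15⇒n16  emit P3@[20:25]
[26] read 'a'  n16⇒n17 (via fail)
[27] read 'c'  n17⇒n24 (via fail)
[28] read 'c'  n24⇒n13 (via fail)
[29] read 'a'  n13⇒n14
[30] read 'a'  n14⇒n15
[31] read 'c'  n15⇒n16  emit P3@[26:31]
[32] read 'c'  n16⇒n13 (via fail)
[33] read 'c'  n13⇒n2 (via fail)
[34] read 'b'  n2⇒n3
[35] read 'a'  n3⇒n4  emit P2@[33:35]
[36] read 'b'  n4⇒n5
[37] read 'c'  n5⇒n6  emit P0@[32:37],P7@[35:37]
[38] read 'a'  n6⇒n23 (via fail)
[39] read 'b'  n23⇒n26 (via fail)
[40] read 'c'  n26⇒n27  emit P7@[38:40]
[41] read 'a'  n27⇒n23 (via fail)
[42] read 'c'  n23⇒n24
[43] read 'a'  n24⇒n25  emit P6@[40:43]
[44] read 'a'  n25⇒n18 (via fail)
[45] read 'c'  n18⇒n19
[46] read 'b'  n19⇒n20  emit P4@[41:46]
[47] read 'c'  n20⇒n22 (via fail)  emit P5@[44:47]
[48] read 'c'  n22⇒n2 (via fail)
[49] read 'c'  n2⇒n2 (via fail)

Matches: [[4,6],[6,6],[9,5],[20,2],[25,3],[31,3],[35,2],[37,0],[37,7],[40,7],[43,6],[46,4],[47,5]]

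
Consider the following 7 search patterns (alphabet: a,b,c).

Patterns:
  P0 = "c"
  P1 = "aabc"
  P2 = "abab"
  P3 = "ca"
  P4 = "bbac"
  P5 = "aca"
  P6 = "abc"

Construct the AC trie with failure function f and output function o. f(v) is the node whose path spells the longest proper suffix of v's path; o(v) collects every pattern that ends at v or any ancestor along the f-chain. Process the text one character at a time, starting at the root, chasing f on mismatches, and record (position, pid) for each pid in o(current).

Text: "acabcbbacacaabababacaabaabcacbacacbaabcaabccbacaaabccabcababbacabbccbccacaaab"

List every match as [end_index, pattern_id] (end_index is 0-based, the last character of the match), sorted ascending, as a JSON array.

Build:
Trie (insert patterns):
  0='ε' goto a→2 b→10 c→1
  1='c' goto a→9  [P0 ends]
  2='a' goto a→3 b→6 c→14
  3='aa' goto b→4
  4='aab' goto c→5
  5='aabc' goto ·  [P1 ends]
  6='ab' goto a→7 c→16
  7='aba' goto b→8
  8='abab' goto ·  [P2 ends]
  9='ca' goto ·  [P3 ends]
  10='b' goto b→11
  11='bb' goto a→12
  12='bba' goto c→13
  13='bbac' goto ·  [P4 ends]
  14='ac' goto a→15
  15='aca' goto ·  [P5 ends]
  16='abc' goto ·  [P6 ends]

Failure links (BFS by depth):
  n1('c'): parent n0 fail=0; on 'c' 0 → fail=0;  out {0}∪∅={0}
  n2('a'): parent n0 fail=0; on 'a' 0 → fail=0;  out ∅∪∅=∅
  n10('b'): parent n0 fail=0; on 'b' 0 → fail=0;  out ∅∪∅=∅
  n3('aa'): parent n2 fail=0; on 'a' 0 → fail=2;  out ∅∪∅=∅
  n6('ab'): parent n2 fail=0; on 'b' 0 → fail=10;  out ∅∪∅=∅
  n9('ca'): parent n1 fail=0; on 'a' 0 → fail=2;  out {3}∪∅={3}
  n11('bb'): parent n10 fail=0; on 'b' 0 → fail=10;  out ∅∪∅=∅
  n14('ac'): parent n2 fail=0; on 'c' 0 → fail=1;  out ∅∪{0}={0}
  n4('aab'): parent n3 fail=2; on 'b' 2 → fail=6;  out ∅∪∅=∅
  n7('aba'): parent n6 fail=10; on 'a' 10→0 → fail=2;  out ∅∪∅=∅
  n12('bba'): parent n11 fail=10; on 'a' 10→0 → fail=2;  out ∅∪∅=∅
  n15('aca'): parent n14 fail=1; on 'a' 1 → fail=9;  out {5}∪{3}={3,5}
  n16('abc'): parent n6 fail=10; on 'c' 10→0 → fail=1;  out {6}∪{0}={0,6}
  n5('aabc'): parent n4 fail=6; on 'c' 6 → fail=16;  out {1}∪{0,6}={0,1,6}
  n8('abab'): parent n7 fail=2; on 'b' 2 → fail=6;  out {2}∪∅={2}
  n13('bbac'): parent n12 fail=2; on 'c' 2 → fail=14;  out {4}∪{0}={0,4}

Scan:
pos 0 'a': at 2
pos 1 'c': at 14  emit P0@[1:1]
pos 2 'a': at 15  emit P3@[1:2],P5@[0:2]
pos 3 'b': at 6 (fail-walked)
pos 4 'c': at 16  emit P0@[4:4],P6@[2:4]
pos 5 'b': at 10 (fail-walked)
pos 6 'b': at 11
pos 7 'a': at 12
pos 8 'c': at 13  emit P0@[8:8],P4@[5:8]
pos 9 'a': at 15 (fail-walked)  emit P3@[8:9],P5@[7:9]
pos 10 'c': at 14 (fail-walked)  emit P0@[10:10]
pos 11 'a': at 15  emit P3@[10:11],P5@[9:11]
pos 12 'a': at 3 (fail-walked)
pos 13 'b': at 4
pos 14 'a': at 7 (fail-walked)
pos 15 'b': at 8  emit P2@[12:15]
pos 16 'a': at 7 (fail-walked)
pos 17 'b': at 8  emit P2@[14:17]
pos 18 'a': at 7 (fail-walked)
pos 19 'c': at 14 (fail-walked)  emit P0@[19:19]
pos 20 'a': at 15  emit P3@[19:20],P5@[18:20]
pos 21 'a': at 3 (fail-walked)
pos 22 'b': at 4
pos 23 'a': at 7 (fail-walked)
pos 24 'a': at 3 (fail-walked)
pos 25 'b': at 4
pos 26 'c': at 5  emit P0@[26:26],P1@[23:26],P6@[24:26]
pos 27 'a': at 9 (fail-walked)  emit P3@[26:27]
pos 28 'c': at 14 (fail-walked)  emit P0@[28:28]
pos 29 'b': at 10 (fail-walked)
pos 30 'a': at 2 (fail-walked)
pos 31 'c': at 14  emit P0@[31:31]
pos 32 'a': at 15  emit P3@[31:32],P5@[30:32]
pos 33 'c': at 14 (fail-walked)  emit P0@[33:33]
pos 34 'b': at 10 (fail-walked)
pos 35 'a': at 2 (fail-walked)
pos 36 'a': at 3
pos 37 'b': at 4
pos 38 'c': at 5  emit P0@[38:38],P1@[35:38],P6@[36:38]
pos 39 'a': at 9 (fail-walked)  emit P3@[38:39]
pos 40 'a': at 3 (fail-walked)
pos 41 'b': at 4
pos 42 'c': at 5  emit P0@[42:42],P1@[39:42],P6@[40:42]
pos 43 'c': at 1 (fail-walked)  emit P0@[43:43]
pos 44 'b': at 10 (fail-walked)
pos 45 'a': at 2 (fail-walked)
pos 46 'c': at 14  emit P0@[46:46]
pos 47 'a': at 15  emit P3@[46:47],P5@[45:47]
pos 48 'a': at 3 (fail-walked)
pos 49 'a': at 3 (fail-walked)
pos 50 'b': at 4
pos 51 'c': at 5  emit P0@[51:51],P1@[48:51],P6@[49:51]
pos 52 'c': at 1 (fail-walked)  emit P0@[52:52]
pos 53 'a': at 9  emit P3@[52:53]
pos 54 'b': at 6 (fail-walked)
pos 55 'c': at 16  emit P0@[55:55],P6@[53:55]
pos 56 'a': at 9 (fail-walked)  emit P3@[55:56]
pos 57 'b': at 6 (fail-walked)
pos 58 'a': at 7
pos 59 'b': at 8  emit P2@[56:59]
pos 60 'b': at 11 (fail-walked)
pos 61 'a': at 12
pos 62 'c': at 13  emit P0@[62:62],P4@[59:62]
pos 63 'a': at 15 (fail-walked)  emit P3@[62:63],P5@[61:63]
pos 64 'b': at 6 (fail-walked)
pos 65 'b': at 11 (fail-walked)
pos 66 'c': at 1 (fail-walked)  emit P0@[66:66]
pos 67 'c': at 1 (fail-walked)  emit P0@[67:67]
pos 68 'b': at 10 (fail-walked)
pos 69 'c': at 1 (fail-walked)  emit P0@[69:69]
pos 70 'c': at 1 (fail-walked)  emit P0@[70:70]
pos 71 'a': at 9  emit P3@[70:71]
pos 72 'c': at 14 (fail-walked)  emit P0@[72:72]
pos 73 'a': at 15  emit P3@[72:73],P5@[71:73]
pos 74 'a': at 3 (fail-walked)
pos 75 'a': at 3 (fail-walked)
pos 76 'b': at 4

All matches (sorted): [[1,0],[2,3],[2,5],[4,0],[4,6],[8,0],[8,4],[9,3],[9,5],[10,0],[11,3],[11,5],[15,2],[17,2],[19,0],[20,3],[20,5],[26,0],[26,1],[26,6],[27,3],[28,0],[31,0],[32,3],[32,5],[33,0],[38,0],[38,1],[38,6],[39,3],[42,0],[42,1],[42,6],[43,0],[46,0],[47,3],[47,5],[51,0],[51,1],[51,6],[52,0],[53,3],[55,0],[55,6],[56,3],[59,2],[62,0],[62,4],[63,3],[63,5],[66,0],[67,0],[69,0],[70,0],[71,3],[72,0],[73,3],[73,5]]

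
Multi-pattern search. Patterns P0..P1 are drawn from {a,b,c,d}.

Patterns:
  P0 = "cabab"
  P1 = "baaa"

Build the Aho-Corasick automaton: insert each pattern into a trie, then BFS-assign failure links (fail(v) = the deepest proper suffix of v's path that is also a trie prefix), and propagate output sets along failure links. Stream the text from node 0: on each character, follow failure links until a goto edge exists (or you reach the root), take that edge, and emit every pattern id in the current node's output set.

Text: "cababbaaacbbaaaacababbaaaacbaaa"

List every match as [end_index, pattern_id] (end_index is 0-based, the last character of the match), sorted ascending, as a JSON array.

Build automaton:
Trie nodes:
  0='ε' goto b→6 c→1
  1='c' goto a→2
  2='ca' goto b→3
  3='cab' goto a→4
  4='caba' goto b→5
  5='cabab' goto ·  [P0 ends]
  6='b' goto a→7
  7='ba' goto a→8
  8='baa' goto a→9
  9='baaa' goto ·  [P1 ends]

BFS fail/out derivation:
  n1('c'): parent n0 fail=0; on 'c' 0 → fail=0;  out ∅∪∅=∅
  n6('b'): parent n0 fail=0; on 'b' 0 → fail=0;  out ∅∪∅=∅
  n2('ca'): parent n1 fail=0; on 'a' 0 → fail=0;  out ∅∪∅=∅
  n7('ba'): parent n6 fail=0; on 'a' 0 → fail=0;  out ∅∪∅=∅
  n3('cab'): parent n2 fail=0; on 'b' 0 → fail=6;  out ∅∪∅=∅
  n8('baa'): parent n7 fail=0; on 'a' 0 → fail=0;  out ∅∪∅=∅
  n4('caba'): parent n3 fail=6; on 'a' 6 → fail=7;  out ∅∪∅=∅
  n9('baaa'): parent n8 fail=0; on 'a' 0 → fail=0;  out {1}∪∅={1}
  n5('cabab'): parent n4 fail=7; on 'b' 7→0 → fail=6;  out {0}∪∅={0}

Run:
i=0 'c': node 0→1
i=1 'a': node 1→2
i=2 'b': node 2→3
i=3 'a': node 3→4
i=4 'b': node 4→5  ** P0@[0:4]
i=5 'b': node 5→6 (fail-walked)
i=6 'a': node 6→7
i=7 'a': node 7→8
i=8 'a': node 8→9  ** P1@[5:8]
i=9 'c': node 9→1 (fail-walked)
i=10 'b': node 1→6 (fail-walked)
i=11 'b': node 6→6 (fail-walked)
i=12 'a': node 6→7
i=13 'a': node 7→8
i=14 'a': node 8→9  ** P1@[11:14]
i=15 'a': node 9→0 (fail-walked)
i=16 'c': node 0→1
i=17 'a': node 1→2
i=18 'b': node 2→3
i=19 'a': node 3→4
i=20 'b': node 4→5  ** P0@[16:20]
i=21 'b': node 5→6 (fail-walked)
i=22 'a': node 6→7
i=23 'a': node 7→8
i=24 'a': node 8→9  ** P1@[21:24]
i=25 'a': node 9→0 (fail-walked)
i=26 'c': node 0→1
i=27 'b': node 1→6 (fail-walked)
i=28 'a': node 6→7
i=29 'a': node 7→8
i=30 'a': node 8→9  ** P1@[27:30]

Result: [[4,0],[8,1],[14,1],[20,0],[24,1],[30,1]]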